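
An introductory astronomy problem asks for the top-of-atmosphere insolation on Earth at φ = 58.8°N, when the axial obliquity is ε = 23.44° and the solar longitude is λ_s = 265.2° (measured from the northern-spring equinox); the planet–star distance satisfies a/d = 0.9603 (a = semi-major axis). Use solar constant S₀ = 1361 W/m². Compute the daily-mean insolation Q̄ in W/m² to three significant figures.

Q̄ ≈ 28.0 W/m²

Solar declination: sin δ = sin ε · sin λ_s = sin 23.44° × sin 265.2° = -0.39639, so δ = -23.353°.
cos H₀ = −tan(+58.8°) tan(-23.353°) = 0.7129, H₀ = 0.7771 rad.
Bracket: H₀ sin φ sin δ + cos φ cos δ sin H₀ = 0.7771×0.85536×-0.39639 + 0.51803×0.91808×0.70124 = -0.263481 + 0.333505 = 0.070024.
Inverse-square distance factor (a/d)² = 0.9603² = 0.922176.
Q̄ = (S₀/π) × 0.922176 × [bracket] = (1361/π) × 0.922176 × 0.070024 = 27.97 W/m².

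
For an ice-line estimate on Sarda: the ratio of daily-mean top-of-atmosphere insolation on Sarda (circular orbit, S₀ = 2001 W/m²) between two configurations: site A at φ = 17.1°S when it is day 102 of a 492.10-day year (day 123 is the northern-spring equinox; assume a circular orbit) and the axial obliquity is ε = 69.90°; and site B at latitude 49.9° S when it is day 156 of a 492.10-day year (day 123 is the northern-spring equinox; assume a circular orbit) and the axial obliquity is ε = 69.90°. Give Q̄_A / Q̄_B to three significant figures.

Q̄_A / Q̄_B ≈ 5.03

— Configuration A (φ=-17.1°):
Solar longitude: λ_s = 360° × (102 − 123)/492.10 = -15.363°, i.e. -15.363° + 360° = 344.637°.
sin δ = sin 69.90° × sin 344.637° = -0.24879, so δ = -14.406°.
cos H₀ = −tan(-17.1°) tan(-14.406°) = -0.0790, H₀ = 1.6499 rad.
Bracket: H₀ sin φ sin δ + cos φ cos δ sin H₀ = 1.6499×-0.29404×-0.24879 + 0.95579×0.96856×0.99687 = 0.120697 + 0.922842 = 1.043539.
Q̄ = (S₀/π) × [bracket] = (2001/π) × 1.043539 = 664.67 W/m².
— Configuration B (φ=-49.9°):
Solar longitude: λ_s = 360° × (156 − 123)/492.10 = 24.141°.
sin δ = sin 69.90° × sin 24.141° = 0.38408, so δ = +22.587°.
cos H₀ = −tan(-49.9°) tan(+22.587°) = 0.4940, H₀ = 1.0541 rad.
Bracket: H₀ sin φ sin δ + cos φ cos δ sin H₀ = 1.0541×-0.76492×0.38408 + 0.64412×0.92330×0.86946 = -0.309685 + 0.517082 = 0.207397.
Q̄ = (S₀/π) × [bracket] = (2001/π) × 0.207397 = 132.10 W/m².
Ratio Q̄_A / Q̄_B = 664.67 / 132.10 = 5.032.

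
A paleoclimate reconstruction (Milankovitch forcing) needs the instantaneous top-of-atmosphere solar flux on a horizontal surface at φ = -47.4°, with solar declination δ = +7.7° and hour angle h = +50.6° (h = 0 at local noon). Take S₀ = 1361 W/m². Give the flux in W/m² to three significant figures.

445 W/m²

cos θ_z = sin φ sin δ + cos φ cos δ cos h = -0.098627 + 0.425760 = 0.327133.
Flux = S₀ · cos θ_z = 1361 × 0.327133 = 445.2 W/m².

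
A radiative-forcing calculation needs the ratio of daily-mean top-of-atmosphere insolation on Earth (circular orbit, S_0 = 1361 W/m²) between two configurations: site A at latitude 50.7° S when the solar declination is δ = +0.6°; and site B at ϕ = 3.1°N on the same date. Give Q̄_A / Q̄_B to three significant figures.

Q̄_A / Q̄_B ≈ 0.621

— Configuration A (ϕ=-50.7°):
cos h₀ = −tan(-50.7°) tan(+0.600°) = 0.0128, h₀ = 1.5580 rad.
Bracket: h₀ sin ϕ sin δ + cos ϕ cos δ sin h₀ = 1.5580×-0.77384×0.01047 + 0.63338×0.99995×0.99992 = -0.012623 + 0.633298 = 0.620675.
Q̄ = (S_0/π) × [bracket] = (1361/π) × 0.620675 = 268.89 W/m².
— Configuration B (ϕ=+3.1°):
cos h₀ = −tan(+3.1°) tan(+0.600°) = -0.0006, h₀ = 1.5714 rad.
Bracket: h₀ sin ϕ sin δ + cos ϕ cos δ sin h₀ = 1.5714×0.05408×0.01047 + 0.99854×0.99995×1.00000 = 0.000890 + 0.998490 = 0.999380.
Q̄ = (S_0/π) × [bracket] = (1361/π) × 0.999380 = 432.95 W/m².
Ratio Q̄_A / Q̄_B = 268.89 / 432.95 = 0.6211.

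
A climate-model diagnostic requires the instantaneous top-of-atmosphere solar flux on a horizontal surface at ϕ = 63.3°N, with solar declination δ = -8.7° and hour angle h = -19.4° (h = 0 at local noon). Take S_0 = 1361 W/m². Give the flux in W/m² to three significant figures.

386 W/m²

cos θ_z = sin ϕ sin δ + cos ϕ cos δ cos h = -0.135132 + 0.418931 = 0.283799.
Flux = S_0 · cos θ_z = 1361 × 0.283799 = 386.3 W/m².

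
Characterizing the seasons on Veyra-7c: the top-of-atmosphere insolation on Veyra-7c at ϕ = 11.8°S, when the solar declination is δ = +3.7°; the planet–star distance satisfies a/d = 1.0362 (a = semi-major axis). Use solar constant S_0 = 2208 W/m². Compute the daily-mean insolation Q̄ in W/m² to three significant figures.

Q̄ ≈ 722 W/m²

cos h₀ = −tan(-11.8°) tan(+3.700°) = 0.0135, h₀ = 1.5573 rad.
Bracket: h₀ sin ϕ sin δ + cos ϕ cos δ sin h₀ = 1.5573×-0.20450×0.06453 + 0.97887×0.99792×0.99991 = -0.020551 + 0.976746 = 0.956195.
Inverse-square distance factor (a/d)² = 1.0362² = 1.073710.
Q̄ = (S_0/π) × 1.073710 × [bracket] = (2208/π) × 1.073710 × 0.956195 = 721.6 W/m².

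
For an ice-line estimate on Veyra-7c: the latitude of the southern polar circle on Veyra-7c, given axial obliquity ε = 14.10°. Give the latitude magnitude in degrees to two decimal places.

75.90°

The polar circle is the lowest latitude that experiences at least one full rotation of continuous darkness at the northern-summer solstice; it lies at |φ| = 90° − ε = 90° − 14.10° = 75.90°.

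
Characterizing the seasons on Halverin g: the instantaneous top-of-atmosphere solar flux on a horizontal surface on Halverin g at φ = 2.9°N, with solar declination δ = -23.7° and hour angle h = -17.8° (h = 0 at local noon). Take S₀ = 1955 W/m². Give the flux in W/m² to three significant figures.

1.66e+03 W/m²

cos θ_z = sin φ sin δ + cos φ cos δ cos h = -0.020336 + 0.870713 = 0.850377.
Flux = S₀ · cos θ_z = 1955 × 0.850377 = 1662 W/m².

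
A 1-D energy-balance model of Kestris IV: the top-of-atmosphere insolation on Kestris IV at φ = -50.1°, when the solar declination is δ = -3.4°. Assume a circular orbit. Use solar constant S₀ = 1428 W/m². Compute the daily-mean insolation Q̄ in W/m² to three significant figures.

cos H₀ = −tan(-50.1°) tan(-3.400°) = -0.0711, H₀ = 1.6419 rad.
Bracket: H₀ sin φ sin δ + cos φ cos δ sin H₀ = 1.6419×-0.76717×-0.05931 + 0.64145×0.99824×0.99747 = 0.074708 + 0.638701 = 0.713409.
Q̄ = (S₀/π) × [bracket] = (1428/π) × 0.713409 = 324.3 W/m².

Q̄ ≈ 324 W/m²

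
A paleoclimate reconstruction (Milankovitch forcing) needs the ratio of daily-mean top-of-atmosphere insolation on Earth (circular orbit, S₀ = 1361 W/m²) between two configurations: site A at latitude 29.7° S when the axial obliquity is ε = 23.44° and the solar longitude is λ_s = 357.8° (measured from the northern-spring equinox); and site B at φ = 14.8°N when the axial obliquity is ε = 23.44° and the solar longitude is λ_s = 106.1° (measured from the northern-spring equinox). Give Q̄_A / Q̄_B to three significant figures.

Q̄_A / Q̄_B ≈ 0.837

— Configuration A (φ=-29.7°):
Solar declination: sin δ = sin ε · sin λ_s = sin 23.44° × sin 357.8° = -0.01527, so δ = -0.875°.
cos H₀ = −tan(-29.7°) tan(-0.875°) = -0.0087, H₀ = 1.5795 rad.
Bracket: H₀ sin φ sin δ + cos φ cos δ sin H₀ = 1.5795×-0.49546×-0.01527 + 0.86863×0.99988×0.99996 = 0.011950 + 0.868491 = 0.880441.
Q̄ = (S₀/π) × [bracket] = (1361/π) × 0.880441 = 381.42 W/m².
— Configuration B (φ=+14.8°):
Solar declination: sin δ = sin ε · sin λ_s = sin 23.44° × sin 106.1° = 0.38219, so δ = +22.469°.
cos H₀ = −tan(+14.8°) tan(+22.469°) = -0.1093, H₀ = 1.6803 rad.
Bracket: H₀ sin φ sin δ + cos φ cos δ sin H₀ = 1.6803×0.25545×0.38219 + 0.96682×0.92409×0.99401 = 0.164048 + 0.888077 = 1.052125.
Q̄ = (S₀/π) × [bracket] = (1361/π) × 1.052125 = 455.80 W/m².
Ratio Q̄_A / Q̄_B = 381.42 / 455.80 = 0.8368.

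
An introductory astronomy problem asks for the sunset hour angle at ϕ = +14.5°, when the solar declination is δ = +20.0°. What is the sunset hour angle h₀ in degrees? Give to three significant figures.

h₀ = 95.4°

cos h₀ = −tan ϕ · tan δ = −tan(+14.5°) × tan(+20.000°) = -0.0941, so h₀ = 1.6651 rad = 95.40°.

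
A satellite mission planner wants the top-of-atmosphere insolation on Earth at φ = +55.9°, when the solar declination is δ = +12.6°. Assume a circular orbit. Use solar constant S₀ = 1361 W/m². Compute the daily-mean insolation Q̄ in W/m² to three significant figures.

cos H₀ = −tan(+55.9°) tan(+12.600°) = -0.3301, H₀ = 1.9073 rad.
Bracket: H₀ sin φ sin δ + cos φ cos δ sin H₀ = 1.9073×0.82806×0.21814 + 0.56064×0.97592×0.94393 = 0.344521 + 0.516462 = 0.860983.
Q̄ = (S₀/π) × [bracket] = (1361/π) × 0.860983 = 373.0 W/m².

Q̄ ≈ 373 W/m²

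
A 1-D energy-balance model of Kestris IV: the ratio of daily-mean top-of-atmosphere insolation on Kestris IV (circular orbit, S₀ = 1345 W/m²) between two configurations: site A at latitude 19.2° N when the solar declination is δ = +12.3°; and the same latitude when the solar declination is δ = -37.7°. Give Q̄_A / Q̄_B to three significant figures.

Q̄_A / Q̄_B ≈ 2.26

— Configuration A (φ=+19.2°):
cos H₀ = −tan(+19.2°) tan(+12.300°) = -0.0759, H₀ = 1.6468 rad.
Bracket: H₀ sin φ sin δ + cos φ cos δ sin H₀ = 1.6468×0.32887×0.21303 + 0.94438×0.97705×0.99711 = 0.115373 + 0.920040 = 1.035413.
Q̄ = (S₀/π) × [bracket] = (1345/π) × 1.035413 = 443.29 W/m².
— Configuration B (φ=+19.2°):
cos H₀ = −tan(+19.2°) tan(-37.700°) = 0.2691, H₀ = 1.2983 rad.
Bracket: H₀ sin φ sin δ + cos φ cos δ sin H₀ = 1.2983×0.32887×-0.61153 + 0.94438×0.79122×0.96310 = -0.261106 + 0.719640 = 0.458534.
Q̄ = (S₀/π) × [bracket] = (1345/π) × 0.458534 = 196.31 W/m².
Ratio Q̄_A / Q̄_B = 443.29 / 196.31 = 2.258.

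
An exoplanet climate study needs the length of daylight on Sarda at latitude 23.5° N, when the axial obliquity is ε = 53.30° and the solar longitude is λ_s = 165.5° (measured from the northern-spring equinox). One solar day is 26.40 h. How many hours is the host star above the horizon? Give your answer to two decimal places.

Solar declination: sin δ = sin ε · sin λ_s = sin 53.30° × sin 165.5° = 0.20075, so δ = +11.581°.
cos H₀ = −tan φ · tan δ = −tan(+23.5°) × tan(+11.581°) = -0.0891, so H₀ = 1.6600 rad = 95.11°.
Daylight = 2H₀/(2π) × 26.40 h = (1.6600/π) × 26.40 = 13.95 h.

13.95 h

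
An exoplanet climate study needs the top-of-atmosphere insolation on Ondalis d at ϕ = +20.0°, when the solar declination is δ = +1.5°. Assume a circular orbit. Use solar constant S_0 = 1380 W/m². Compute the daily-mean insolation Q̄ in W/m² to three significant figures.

Q̄ ≈ 419 W/m²

cos h₀ = −tan(+20.0°) tan(+1.500°) = -0.0095, h₀ = 1.5803 rad.
Bracket: h₀ sin ϕ sin δ + cos ϕ cos δ sin h₀ = 1.5803×0.34202×0.02618 + 0.93969×0.99966×0.99995 = 0.014150 + 0.939324 = 0.953474.
Q̄ = (S_0/π) × [bracket] = (1380/π) × 0.953474 = 418.8 W/m².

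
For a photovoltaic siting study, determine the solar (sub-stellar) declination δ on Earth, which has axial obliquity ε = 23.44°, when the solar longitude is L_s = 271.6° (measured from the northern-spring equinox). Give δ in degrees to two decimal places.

sin δ = sin ε · sin L_s = sin 23.44° × sin 271.6° = -0.397633.
δ = arcsin(-0.397633) = -23.43°.

δ = -23.43°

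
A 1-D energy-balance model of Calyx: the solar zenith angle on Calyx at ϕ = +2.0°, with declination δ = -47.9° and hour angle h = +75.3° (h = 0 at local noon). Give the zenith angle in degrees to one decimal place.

cos θ_z = sin ϕ sin δ + cos ϕ cos δ cos h = -0.025895 + 0.170022 = 0.144127.
θ_z = arccos(0.144127) = 81.7°.

θ_z = 81.7°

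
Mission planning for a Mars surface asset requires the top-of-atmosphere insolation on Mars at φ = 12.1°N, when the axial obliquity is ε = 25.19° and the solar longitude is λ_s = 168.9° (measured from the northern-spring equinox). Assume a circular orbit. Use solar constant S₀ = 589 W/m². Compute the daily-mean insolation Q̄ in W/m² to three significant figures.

Solar declination: sin δ = sin ε · sin λ_s = sin 25.19° × sin 168.9° = 0.08194, so δ = +4.700°.
cos H₀ = −tan(+12.1°) tan(+4.700°) = -0.0176, H₀ = 1.5884 rad.
Bracket: H₀ sin φ sin δ + cos φ cos δ sin H₀ = 1.5884×0.20962×0.08194 + 0.97778×0.99664×0.99984 = 0.027283 + 0.974339 = 1.001622.
Q̄ = (S₀/π) × [bracket] = (589/π) × 1.001622 = 187.8 W/m².

Q̄ ≈ 188 W/m²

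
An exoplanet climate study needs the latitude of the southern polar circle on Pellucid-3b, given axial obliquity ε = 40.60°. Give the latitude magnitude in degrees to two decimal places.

The polar circle is the lowest latitude that experiences at least one full rotation of continuous darkness at the northern-summer solstice; it lies at |φ| = 90° − ε = 90° − 40.60° = 49.40°.

49.40°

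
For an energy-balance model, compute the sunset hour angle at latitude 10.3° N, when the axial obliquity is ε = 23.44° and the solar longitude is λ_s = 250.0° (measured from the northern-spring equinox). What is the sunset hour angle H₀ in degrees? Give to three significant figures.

Solar declination: sin δ = sin ε · sin λ_s = sin 23.44° × sin 250.0° = -0.37380, so δ = -21.950°.
cos H₀ = −tan φ · tan δ = −tan(+10.3°) × tan(-21.950°) = 0.0732, so H₀ = 1.4975 rad = 85.80°.

H₀ = 85.8°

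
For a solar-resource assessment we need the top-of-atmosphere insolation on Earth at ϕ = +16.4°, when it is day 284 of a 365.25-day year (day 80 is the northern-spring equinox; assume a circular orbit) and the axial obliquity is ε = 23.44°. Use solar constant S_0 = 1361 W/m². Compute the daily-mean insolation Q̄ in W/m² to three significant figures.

Solar longitude: L_s = 360° × (284 − 80)/365.25 = 201.068°.
sin δ = sin 23.44° × sin 201.068° = -0.14299, so δ = -8.221°.
cos h₀ = −tan(+16.4°) tan(-8.221°) = 0.0425, h₀ = 1.5283 rad.
Bracket: h₀ sin ϕ sin δ + cos ϕ cos δ sin h₀ = 1.5283×0.28234×-0.14299 + 0.95931×0.98972×0.99910 = -0.061700 + 0.948594 = 0.886894.
Q̄ = (S_0/π) × [bracket] = (1361/π) × 0.886894 = 384.2 W/m².

Q̄ ≈ 384 W/m²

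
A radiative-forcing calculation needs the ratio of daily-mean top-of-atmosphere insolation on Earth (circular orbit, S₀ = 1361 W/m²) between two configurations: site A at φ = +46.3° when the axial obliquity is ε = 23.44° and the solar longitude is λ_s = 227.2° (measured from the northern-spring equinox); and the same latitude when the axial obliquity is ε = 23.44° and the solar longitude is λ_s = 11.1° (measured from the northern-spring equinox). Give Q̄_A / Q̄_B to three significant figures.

— Configuration A (φ=+46.3°):
Solar declination: sin δ = sin ε · sin λ_s = sin 23.44° × sin 227.2° = -0.29187, so δ = -16.970°.
cos H₀ = −tan(+46.3°) tan(-16.970°) = 0.3193, H₀ = 1.2458 rad.
Bracket: H₀ sin φ sin δ + cos φ cos δ sin H₀ = 1.2458×0.72297×-0.29187 + 0.69088×0.95646×0.94764 = -0.262880 + 0.626200 = 0.363320.
Q̄ = (S₀/π) × [bracket] = (1361/π) × 0.363320 = 157.40 W/m².
— Configuration B (φ=+46.3°):
Solar declination: sin δ = sin ε · sin λ_s = sin 23.44° × sin 11.1° = 0.07658, so δ = +4.392°.
cos H₀ = −tan(+46.3°) tan(+4.392°) = -0.0804, H₀ = 1.6513 rad.
Bracket: H₀ sin φ sin δ + cos φ cos δ sin H₀ = 1.6513×0.72297×0.07658 + 0.69088×0.99706×0.99676 = 0.091424 + 0.686617 = 0.778041.
Q̄ = (S₀/π) × [bracket] = (1361/π) × 0.778041 = 337.06 W/m².
Ratio Q̄_A / Q̄_B = 157.40 / 337.06 = 0.4670.

Q̄_A / Q̄_B ≈ 0.467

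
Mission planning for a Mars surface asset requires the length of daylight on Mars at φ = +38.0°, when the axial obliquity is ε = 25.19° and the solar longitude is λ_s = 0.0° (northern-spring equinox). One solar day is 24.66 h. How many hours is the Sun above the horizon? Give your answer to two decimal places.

12.33 h

Solar declination: sin δ = sin ε · sin λ_s = sin 25.19° × sin 0.0° = 0.00000, so δ = +0.000°.
cos H₀ = −tan φ · tan δ = −tan(+38.0°) × tan(+0.000°) = -0.0000, so H₀ = 1.5708 rad = 90.00°.
Daylight = 2H₀/(2π) × 24.66 h = (1.5708/π) × 24.66 = 12.33 h.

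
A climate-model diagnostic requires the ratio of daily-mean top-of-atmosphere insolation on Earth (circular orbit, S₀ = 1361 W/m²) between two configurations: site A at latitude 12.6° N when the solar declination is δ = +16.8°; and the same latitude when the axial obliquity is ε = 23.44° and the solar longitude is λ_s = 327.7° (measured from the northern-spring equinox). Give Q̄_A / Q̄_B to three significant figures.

— Configuration A (φ=+12.6°):
cos H₀ = −tan(+12.6°) tan(+16.800°) = -0.0675, H₀ = 1.6383 rad.
Bracket: H₀ sin φ sin δ + cos φ cos δ sin H₀ = 1.6383×0.21814×0.28903 + 0.97592×0.95732×0.99772 = 0.103293 + 0.932138 = 1.035431.
Q̄ = (S₀/π) × [bracket] = (1361/π) × 1.035431 = 448.57 W/m².
— Configuration B (φ=+12.6°):
Solar declination: sin δ = sin ε · sin λ_s = sin 23.44° × sin 327.7° = -0.21256, so δ = -12.272°.
cos H₀ = −tan(+12.6°) tan(-12.272°) = 0.0486, H₀ = 1.5222 rad.
Bracket: H₀ sin φ sin δ + cos φ cos δ sin H₀ = 1.5222×0.21814×-0.21256 + 0.97592×0.97715×0.99882 = -0.070581 + 0.952495 = 0.881914.
Q̄ = (S₀/π) × [bracket] = (1361/π) × 0.881914 = 382.06 W/m².
Ratio Q̄_A / Q̄_B = 448.57 / 382.06 = 1.174.

Q̄_A / Q̄_B ≈ 1.17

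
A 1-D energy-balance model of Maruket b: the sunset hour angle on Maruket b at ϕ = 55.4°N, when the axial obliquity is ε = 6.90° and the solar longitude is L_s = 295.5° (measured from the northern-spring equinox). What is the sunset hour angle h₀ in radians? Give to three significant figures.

Solar declination: sin δ = sin ε · sin L_s = sin 6.90° × sin 295.5° = -0.10843, so δ = -6.225°.
cos h₀ = −tan ϕ · tan δ = −tan(+55.4°) × tan(-6.225°) = 0.1581, so h₀ = 1.4120 rad = 80.90°.

h₀ = 1.41 rad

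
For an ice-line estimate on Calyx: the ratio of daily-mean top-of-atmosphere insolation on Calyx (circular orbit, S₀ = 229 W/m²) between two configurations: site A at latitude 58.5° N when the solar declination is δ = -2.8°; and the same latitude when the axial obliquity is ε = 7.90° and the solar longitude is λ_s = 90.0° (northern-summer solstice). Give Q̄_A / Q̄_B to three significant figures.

— Configuration A (φ=+58.5°):
cos H₀ = −tan(+58.5°) tan(-2.800°) = 0.0798, H₀ = 1.4909 rad.
Bracket: H₀ sin φ sin δ + cos φ cos δ sin H₀ = 1.4909×0.85264×-0.04885 + 0.52250×0.99881×0.99681 = -0.062098 + 0.520213 = 0.458115.
Q̄ = (S₀/π) × [bracket] = (229/π) × 0.458115 = 33.393 W/m².
— Configuration B (φ=+58.5°):
Solar declination: sin δ = sin ε · sin λ_s = sin 7.90° × sin 90.0° = 0.13744, so δ = +7.900°.
cos H₀ = −tan(+58.5°) tan(+7.900°) = -0.2264, H₀ = 1.7992 rad.
Bracket: H₀ sin φ sin δ + cos φ cos δ sin H₀ = 1.7992×0.85264×0.13744 + 0.52250×0.99051×0.97403 = 0.210843 + 0.504101 = 0.714944.
Q̄ = (S₀/π) × [bracket] = (229/π) × 0.714944 = 52.114 W/m².
Ratio Q̄_A / Q̄_B = 33.393 / 52.114 = 0.6408.

Q̄_A / Q̄_B ≈ 0.641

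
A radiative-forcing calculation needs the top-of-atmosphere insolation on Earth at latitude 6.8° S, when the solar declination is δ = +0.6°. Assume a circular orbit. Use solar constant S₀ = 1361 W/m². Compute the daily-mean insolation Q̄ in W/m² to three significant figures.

cos H₀ = −tan(-6.8°) tan(+0.600°) = 0.0012, H₀ = 1.5695 rad.
Bracket: H₀ sin φ sin δ + cos φ cos δ sin H₀ = 1.5695×-0.11840×0.01047 + 0.99297×0.99995×1.00000 = -0.001946 + 0.992920 = 0.990974.
Q̄ = (S₀/π) × [bracket] = (1361/π) × 0.990974 = 429.3 W/m².

Q̄ ≈ 429 W/m²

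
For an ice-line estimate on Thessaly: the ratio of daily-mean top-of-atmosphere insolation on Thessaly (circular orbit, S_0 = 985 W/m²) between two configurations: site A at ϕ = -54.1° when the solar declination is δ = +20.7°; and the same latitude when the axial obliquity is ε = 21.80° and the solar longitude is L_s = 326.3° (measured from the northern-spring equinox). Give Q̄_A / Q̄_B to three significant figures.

Q̄_A / Q̄_B ≈ 0.204

— Configuration A (ϕ=-54.1°):
cos h₀ = −tan(-54.1°) tan(+20.700°) = 0.5220, h₀ = 1.0216 rad.
Bracket: h₀ sin ϕ sin δ + cos ϕ cos δ sin h₀ = 1.0216×-0.81004×0.35347 + 0.58637×0.93544×0.85294 = -0.292509 + 0.467849 = 0.175340.
Q̄ = (S_0/π) × [bracket] = (985/π) × 0.175340 = 54.975 W/m².
— Configuration B (ϕ=-54.1°):
Solar declination: sin δ = sin ε · sin L_s = sin 21.80° × sin 326.3° = -0.20605, so δ = -11.891°.
cos h₀ = −tan(-54.1°) tan(-11.891°) = -0.2909, h₀ = 1.8660 rad.
Bracket: h₀ sin ϕ sin δ + cos ϕ cos δ sin h₀ = 1.8660×-0.81004×-0.20605 + 0.58637×0.97854×0.95676 = 0.311452 + 0.548976 = 0.860428.
Q̄ = (S_0/π) × [bracket] = (985/π) × 0.860428 = 269.77 W/m².
Ratio Q̄_A / Q̄_B = 54.975 / 269.77 = 0.2038.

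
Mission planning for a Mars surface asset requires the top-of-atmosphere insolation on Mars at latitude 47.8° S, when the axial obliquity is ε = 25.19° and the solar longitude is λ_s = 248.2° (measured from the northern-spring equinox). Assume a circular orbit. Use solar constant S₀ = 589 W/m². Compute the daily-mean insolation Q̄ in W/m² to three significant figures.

Q̄ ≈ 215 W/m²

Solar declination: sin δ = sin ε · sin λ_s = sin 25.19° × sin 248.2° = -0.39518, so δ = -23.277°.
cos H₀ = −tan(-47.8°) tan(-23.277°) = -0.4744, H₀ = 2.0651 rad.
Bracket: H₀ sin φ sin δ + cos φ cos δ sin H₀ = 2.0651×-0.74080×-0.39518 + 0.67172×0.91860×0.88028 = 0.604557 + 0.543170 = 1.147727.
Q̄ = (S₀/π) × [bracket] = (589/π) × 1.147727 = 215.2 W/m².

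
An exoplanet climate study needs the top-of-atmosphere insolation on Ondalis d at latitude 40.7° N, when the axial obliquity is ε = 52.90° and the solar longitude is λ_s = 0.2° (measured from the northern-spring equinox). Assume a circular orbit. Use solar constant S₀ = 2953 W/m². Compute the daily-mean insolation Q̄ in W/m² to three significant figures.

Q̄ ≈ 715 W/m²

Solar declination: sin δ = sin ε · sin λ_s = sin 52.90° × sin 0.2° = 0.00278, so δ = +0.160°.
cos H₀ = −tan(+40.7°) tan(+0.160°) = -0.0024, H₀ = 1.5732 rad.
Bracket: H₀ sin φ sin δ + cos φ cos δ sin H₀ = 1.5732×0.65210×0.00278 + 0.75813×1.00000×1.00000 = 0.002852 + 0.758130 = 0.760982.
Q̄ = (S₀/π) × [bracket] = (2953/π) × 0.760982 = 715.3 W/m².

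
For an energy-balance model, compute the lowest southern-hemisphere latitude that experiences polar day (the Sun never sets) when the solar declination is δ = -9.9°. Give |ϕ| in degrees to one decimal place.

|ϕ| = 80.1°

Polar day requires cos h₀ = −tan ϕ tan δ ≤ −1, i.e. tan ϕ tan δ ≥ 1.
The boundary is |tan ϕ| · |tan δ| = 1, so |ϕ| = 90° − |δ| = 90° − 9.9° = 80.1° in the southern hemisphere.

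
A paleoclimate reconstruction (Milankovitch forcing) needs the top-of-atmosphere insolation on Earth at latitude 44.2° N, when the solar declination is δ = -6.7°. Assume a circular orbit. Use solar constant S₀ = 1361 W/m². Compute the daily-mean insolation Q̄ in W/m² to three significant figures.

cos H₀ = −tan(+44.2°) tan(-6.700°) = 0.1142, H₀ = 1.4563 rad.
Bracket: H₀ sin φ sin δ + cos φ cos δ sin H₀ = 1.4563×0.69717×-0.11667 + 0.71691×0.99317×0.99345 = -0.118454 + 0.707350 = 0.588896.
Q̄ = (S₀/π) × [bracket] = (1361/π) × 0.588896 = 255.1 W/m².

Q̄ ≈ 255 W/m²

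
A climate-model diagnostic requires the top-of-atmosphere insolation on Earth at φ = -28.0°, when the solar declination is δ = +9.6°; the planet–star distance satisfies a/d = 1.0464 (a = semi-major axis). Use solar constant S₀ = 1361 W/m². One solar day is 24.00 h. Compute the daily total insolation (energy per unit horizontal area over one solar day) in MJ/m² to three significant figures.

30.8 MJ/m²

cos H₀ = −tan(-28.0°) tan(+9.600°) = 0.0899, H₀ = 1.4807 rad.
Bracket: H₀ sin φ sin δ + cos φ cos δ sin H₀ = 1.4807×-0.46947×0.16677 + 0.88295×0.98600×0.99595 = -0.115929 + 0.867063 = 0.751134.
Inverse-square distance factor (a/d)² = 1.0464² = 1.094953.
Q̄ = (S₀/π) × 1.094953 × [bracket] = (1361/π) × 1.094953 × 0.751134 = 356.30 W/m².
Daily total = Q̄ × 24.00 h × 3600 s/h = 356.30 × 24.00 × 3600 / 10⁶ = 30.78 MJ/m².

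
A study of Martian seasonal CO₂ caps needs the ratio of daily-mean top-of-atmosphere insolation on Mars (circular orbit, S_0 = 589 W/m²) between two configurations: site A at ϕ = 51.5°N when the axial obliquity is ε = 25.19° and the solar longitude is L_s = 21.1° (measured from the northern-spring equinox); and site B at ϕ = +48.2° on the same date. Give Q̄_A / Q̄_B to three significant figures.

Q̄_A / Q̄_B ≈ 0.961

— Configuration A (ϕ=+51.5°):
Solar declination: sin δ = sin ε · sin L_s = sin 25.19° × sin 21.1° = 0.15322, so δ = +8.814°.
cos h₀ = −tan(+51.5°) tan(+8.814°) = -0.1949, h₀ = 1.7670 rad.
Bracket: h₀ sin ϕ sin δ + cos ϕ cos δ sin h₀ = 1.7670×0.78261×0.15322 + 0.62251×0.98819×0.98082 = 0.211884 + 0.603359 = 0.815243.
Q̄ = (S_0/π) × [bracket] = (589/π) × 0.815243 = 152.85 W/m².
— Configuration B (ϕ=+48.2°):
cos h₀ = −tan(+48.2°) tan(+8.814°) = -0.1734, h₀ = 1.7451 rad.
Bracket: h₀ sin ϕ sin δ + cos ϕ cos δ sin h₀ = 1.7451×0.74548×0.15322 + 0.66653×0.98819×0.98485 = 0.199330 + 0.648680 = 0.848010.
Q̄ = (S_0/π) × [bracket] = (589/π) × 0.848010 = 158.99 W/m².
Ratio Q̄_A / Q̄_B = 152.85 / 158.99 = 0.9614.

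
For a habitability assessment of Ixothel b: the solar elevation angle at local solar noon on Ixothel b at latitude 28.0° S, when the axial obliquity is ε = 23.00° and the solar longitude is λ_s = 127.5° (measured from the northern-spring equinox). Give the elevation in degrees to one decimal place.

Solar declination: sin δ = sin ε · sin λ_s = sin 23.00° × sin 127.5° = 0.30999, so δ = +18.058°.
At local noon the hour angle is zero, so the zenith angle equals |φ − δ| = |-28.0° − (+18.058°)| = 46.058°.
Elevation = 90° − 46.058° = 43.9°.

43.9°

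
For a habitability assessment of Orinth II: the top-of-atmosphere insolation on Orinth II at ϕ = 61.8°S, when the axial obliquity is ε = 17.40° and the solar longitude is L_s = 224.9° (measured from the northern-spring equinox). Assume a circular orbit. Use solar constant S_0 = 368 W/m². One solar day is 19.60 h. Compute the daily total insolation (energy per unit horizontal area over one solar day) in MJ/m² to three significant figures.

Solar declination: sin δ = sin ε · sin L_s = sin 17.40° × sin 224.9° = -0.21108, so δ = -12.186°.
cos h₀ = −tan(-61.8°) tan(-12.186°) = -0.4027, h₀ = 1.9853 rad.
Bracket: h₀ sin ϕ sin δ + cos ϕ cos δ sin h₀ = 1.9853×-0.88130×-0.21108 + 0.47255×0.97747×0.91531 = 0.369315 + 0.422785 = 0.792100.
Q̄ = (S_0/π) × [bracket] = (368/π) × 0.792100 = 92.785 W/m².
Daily total = Q̄ × 19.60 h × 3600 s/h = 92.785 × 19.60 × 3600 / 10⁶ = 6.547 MJ/m².

6.55 MJ/m²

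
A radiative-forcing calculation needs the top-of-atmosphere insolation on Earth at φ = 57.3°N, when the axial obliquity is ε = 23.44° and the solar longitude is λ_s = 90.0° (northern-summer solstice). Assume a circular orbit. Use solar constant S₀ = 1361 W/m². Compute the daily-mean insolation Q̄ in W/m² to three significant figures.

Q̄ ≈ 494 W/m²

Solar declination: sin δ = sin ε · sin λ_s = sin 23.44° × sin 90.0° = 0.39779, so δ = +23.440°.
cos H₀ = −tan(+57.3°) tan(+23.440°) = -0.6754, H₀ = 2.3122 rad.
Bracket: H₀ sin φ sin δ + cos φ cos δ sin H₀ = 2.3122×0.84151×0.39779 + 0.54024×0.91748×0.73750 = 0.773996 + 0.365549 = 1.139545.
Q̄ = (S₀/π) × [bracket] = (1361/π) × 1.139545 = 493.7 W/m².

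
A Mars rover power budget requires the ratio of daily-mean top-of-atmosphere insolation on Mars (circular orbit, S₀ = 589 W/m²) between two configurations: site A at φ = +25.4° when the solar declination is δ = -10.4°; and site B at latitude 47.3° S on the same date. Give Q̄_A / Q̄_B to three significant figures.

Q̄_A / Q̄_B ≈ 0.867

— Configuration A (φ=+25.4°):
cos H₀ = −tan(+25.4°) tan(-10.400°) = 0.0871, H₀ = 1.4835 rad.
Bracket: H₀ sin φ sin δ + cos φ cos δ sin H₀ = 1.4835×0.42894×-0.18052 + 0.90334×0.98357×0.99620 = -0.114871 + 0.885122 = 0.770251.
Q̄ = (S₀/π) × [bracket] = (589/π) × 0.770251 = 144.41 W/m².
— Configuration B (φ=-47.3°):
cos H₀ = −tan(-47.3°) tan(-10.400°) = -0.1989, H₀ = 1.7710 rad.
Bracket: H₀ sin φ sin δ + cos φ cos δ sin H₀ = 1.7710×-0.73491×-0.18052 + 0.67816×0.98357×0.98002 = 0.234951 + 0.653691 = 0.888642.
Q̄ = (S₀/π) × [bracket] = (589/π) × 0.888642 = 166.61 W/m².
Ratio Q̄_A / Q̄_B = 144.41 / 166.61 = 0.8668.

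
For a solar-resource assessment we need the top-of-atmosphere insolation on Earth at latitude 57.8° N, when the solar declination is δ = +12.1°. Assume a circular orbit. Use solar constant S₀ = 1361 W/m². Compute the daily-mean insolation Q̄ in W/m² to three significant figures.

cos H₀ = −tan(+57.8°) tan(+12.100°) = -0.3404, H₀ = 1.9182 rad.
Bracket: H₀ sin φ sin δ + cos φ cos δ sin H₀ = 1.9182×0.84619×0.20962 + 0.53288×0.97778×0.94027 = 0.340247 + 0.489918 = 0.830165.
Q̄ = (S₀/π) × [bracket] = (1361/π) × 0.830165 = 359.6 W/m².

Q̄ ≈ 360 W/m²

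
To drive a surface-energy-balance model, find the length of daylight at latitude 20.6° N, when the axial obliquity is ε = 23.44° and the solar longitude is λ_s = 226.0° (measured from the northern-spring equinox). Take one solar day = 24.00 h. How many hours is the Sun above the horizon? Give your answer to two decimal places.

11.14 h

Solar declination: sin δ = sin ε · sin λ_s = sin 23.44° × sin 226.0° = -0.28615, so δ = -16.627°.
cos H₀ = −tan φ · tan δ = −tan(+20.6°) × tan(-16.627°) = 0.1122, so H₀ = 1.4583 rad = 83.56°.
Daylight = 2H₀/(2π) × 24.00 h = (1.4583/π) × 24.00 = 11.14 h.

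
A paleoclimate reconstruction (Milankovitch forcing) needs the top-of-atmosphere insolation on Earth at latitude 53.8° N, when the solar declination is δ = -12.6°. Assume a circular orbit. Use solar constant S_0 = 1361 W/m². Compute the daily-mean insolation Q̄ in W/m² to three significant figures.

cos h₀ = −tan(+53.8°) tan(-12.600°) = 0.3054, h₀ = 1.2604 rad.
Bracket: h₀ sin ϕ sin δ + cos ϕ cos δ sin h₀ = 1.2604×0.80696×-0.21814 + 0.59061×0.97592×0.95222 = -0.221869 + 0.548848 = 0.326979.
Q̄ = (S_0/π) × [bracket] = (1361/π) × 0.326979 = 141.7 W/m².

Q̄ ≈ 142 W/m²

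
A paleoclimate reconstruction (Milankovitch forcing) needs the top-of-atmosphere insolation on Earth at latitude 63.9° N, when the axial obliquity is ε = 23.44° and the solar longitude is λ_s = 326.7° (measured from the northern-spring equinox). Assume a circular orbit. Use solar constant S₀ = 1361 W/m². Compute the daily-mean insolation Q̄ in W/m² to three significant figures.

Q̄ ≈ 72.3 W/m²

Solar declination: sin δ = sin ε · sin λ_s = sin 23.44° × sin 326.7° = -0.21839, so δ = -12.615°.
cos H₀ = −tan(+63.9°) tan(-12.615°) = 0.4568, H₀ = 1.0964 rad.
Bracket: H₀ sin φ sin δ + cos φ cos δ sin H₀ = 1.0964×0.89803×-0.21839 + 0.43994×0.97586×0.88956 = -0.215027 + 0.381906 = 0.166879.
Q̄ = (S₀/π) × [bracket] = (1361/π) × 0.166879 = 72.30 W/m².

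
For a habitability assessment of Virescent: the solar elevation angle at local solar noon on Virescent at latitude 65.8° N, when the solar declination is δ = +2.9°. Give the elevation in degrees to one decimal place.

27.1°

At local noon the hour angle is zero, so the zenith angle equals |ϕ − δ| = |+65.8° − (+2.900°)| = 62.900°.
Elevation = 90° − 62.900° = 27.1°.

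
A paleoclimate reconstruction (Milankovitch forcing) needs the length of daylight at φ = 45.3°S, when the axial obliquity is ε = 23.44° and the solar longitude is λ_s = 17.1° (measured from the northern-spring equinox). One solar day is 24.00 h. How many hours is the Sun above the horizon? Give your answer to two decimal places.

Solar declination: sin δ = sin ε · sin λ_s = sin 23.44° × sin 17.1° = 0.11697, so δ = +6.717°.
cos H₀ = −tan φ · tan δ = −tan(-45.3°) × tan(+6.717°) = 0.1190, so H₀ = 1.4515 rad = 83.16°.
Daylight = 2H₀/(2π) × 24.00 h = (1.4515/π) × 24.00 = 11.09 h.

11.09 h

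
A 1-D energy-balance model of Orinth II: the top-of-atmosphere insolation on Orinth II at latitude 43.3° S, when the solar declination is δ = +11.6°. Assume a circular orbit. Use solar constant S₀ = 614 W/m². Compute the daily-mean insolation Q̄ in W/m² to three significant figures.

cos H₀ = −tan(-43.3°) tan(+11.600°) = 0.1934, H₀ = 1.3761 rad.
Bracket: H₀ sin φ sin δ + cos φ cos δ sin H₀ = 1.3761×-0.68582×0.20108 + 0.72777×0.97958×0.98111 = -0.189771 + 0.699442 = 0.509671.
Q̄ = (S₀/π) × [bracket] = (614/π) × 0.509671 = 99.61 W/m².

Q̄ ≈ 99.6 W/m²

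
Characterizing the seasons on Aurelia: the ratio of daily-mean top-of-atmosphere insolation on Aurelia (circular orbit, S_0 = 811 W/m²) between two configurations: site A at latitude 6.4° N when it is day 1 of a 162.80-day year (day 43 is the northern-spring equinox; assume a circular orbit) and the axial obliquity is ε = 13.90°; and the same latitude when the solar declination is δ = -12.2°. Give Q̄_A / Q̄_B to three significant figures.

Q̄_A / Q̄_B ≈ 0.988

— Configuration A (ϕ=+6.4°):
Solar longitude: L_s = 360° × (1 − 43)/162.80 = -92.875°, i.e. -92.875° + 360° = 267.125°.
sin δ = sin 13.90° × sin 267.125° = -0.23993, so δ = -13.882°.
cos h₀ = −tan(+6.4°) tan(-13.882°) = 0.0277, h₀ = 1.5431 rad.
Bracket: h₀ sin ϕ sin δ + cos ϕ cos δ sin h₀ = 1.5431×0.11147×-0.23993 + 0.99377×0.97079×0.99962 = -0.041270 + 0.964375 = 0.923105.
Q̄ = (S_0/π) × [bracket] = (811/π) × 0.923105 = 238.30 W/m².
— Configuration B (ϕ=+6.4°):
cos h₀ = −tan(+6.4°) tan(-12.200°) = 0.0243, h₀ = 1.5465 rad.
Bracket: h₀ sin ϕ sin δ + cos ϕ cos δ sin h₀ = 1.5465×0.11147×-0.21132 + 0.99377×0.97742×0.99971 = -0.036429 + 0.971049 = 0.934620.
Q̄ = (S_0/π) × [bracket] = (811/π) × 0.934620 = 241.27 W/m².
Ratio Q̄_A / Q̄_B = 238.30 / 241.27 = 0.9877.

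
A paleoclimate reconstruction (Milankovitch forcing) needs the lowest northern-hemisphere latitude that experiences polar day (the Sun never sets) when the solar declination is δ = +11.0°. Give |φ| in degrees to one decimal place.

|φ| = 79.0°

Polar day requires cos H₀ = −tan φ tan δ ≤ −1, i.e. tan φ tan δ ≥ 1.
The boundary is |tan φ| · |tan δ| = 1, so |φ| = 90° − |δ| = 90° − 11.0° = 79.0° in the northern hemisphere.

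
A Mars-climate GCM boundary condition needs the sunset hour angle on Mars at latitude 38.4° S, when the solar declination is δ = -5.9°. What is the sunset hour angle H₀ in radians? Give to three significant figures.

H₀ = 1.65 rad

cos H₀ = −tan φ · tan δ = −tan(-38.4°) × tan(-5.900°) = -0.0819, so H₀ = 1.6528 rad = 94.70°.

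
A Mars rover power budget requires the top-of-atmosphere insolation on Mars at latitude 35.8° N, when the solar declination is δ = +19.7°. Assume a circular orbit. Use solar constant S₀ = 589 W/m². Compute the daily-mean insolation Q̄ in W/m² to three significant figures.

Q̄ ≈ 206 W/m²

cos H₀ = −tan(+35.8°) tan(+19.700°) = -0.2582, H₀ = 1.8320 rad.
Bracket: H₀ sin φ sin δ + cos φ cos δ sin H₀ = 1.8320×0.58496×0.33710 + 0.81106×0.94147×0.96608 = 0.361252 + 0.737688 = 1.098940.
Q̄ = (S₀/π) × [bracket] = (589/π) × 1.098940 = 206.0 W/m².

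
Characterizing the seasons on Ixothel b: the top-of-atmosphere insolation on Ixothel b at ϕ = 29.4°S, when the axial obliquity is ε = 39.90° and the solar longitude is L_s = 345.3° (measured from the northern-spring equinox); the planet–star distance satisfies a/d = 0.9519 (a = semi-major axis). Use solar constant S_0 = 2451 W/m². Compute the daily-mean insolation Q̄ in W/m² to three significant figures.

Solar declination: sin δ = sin ε · sin L_s = sin 39.90° × sin 345.3° = -0.16277, so δ = -9.368°.
cos h₀ = −tan(-29.4°) tan(-9.368°) = -0.0930, h₀ = 1.6639 rad.
Bracket: h₀ sin ϕ sin δ + cos ϕ cos δ sin h₀ = 1.6639×-0.49090×-0.16277 + 0.87121×0.98666×0.99567 = 0.132952 + 0.855866 = 0.988818.
Inverse-square distance factor (a/d)² = 0.9519² = 0.906114.
Q̄ = (S_0/π) × 0.906114 × [bracket] = (2451/π) × 0.906114 × 0.988818 = 699.0 W/m².

Q̄ ≈ 699 W/m²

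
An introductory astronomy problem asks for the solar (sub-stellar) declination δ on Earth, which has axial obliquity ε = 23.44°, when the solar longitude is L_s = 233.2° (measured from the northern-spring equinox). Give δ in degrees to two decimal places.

δ = -18.57°

sin δ = sin ε · sin L_s = sin 23.44° × sin 233.2° = -0.318522.
δ = arcsin(-0.318522) = -18.57°.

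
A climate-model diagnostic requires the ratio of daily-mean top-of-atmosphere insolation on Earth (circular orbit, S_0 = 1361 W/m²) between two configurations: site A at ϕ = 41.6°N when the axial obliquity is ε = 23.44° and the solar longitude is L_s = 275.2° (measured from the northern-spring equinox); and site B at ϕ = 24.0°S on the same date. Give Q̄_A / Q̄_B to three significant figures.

Q̄_A / Q̄_B ≈ 0.293

— Configuration A (ϕ=+41.6°):
Solar declination: sin δ = sin ε · sin L_s = sin 23.44° × sin 275.2° = -0.39615, so δ = -23.338°.
cos h₀ = −tan(+41.6°) tan(-23.338°) = 0.3831, h₀ = 1.1777 rad.
Bracket: h₀ sin ϕ sin δ + cos ϕ cos δ sin h₀ = 1.1777×0.66393×-0.39615 + 0.74780×0.91819×0.92372 = -0.309754 + 0.634247 = 0.324493.
Q̄ = (S_0/π) × [bracket] = (1361/π) × 0.324493 = 140.58 W/m².
— Configuration B (ϕ=-24.0°):
cos h₀ = −tan(-24.0°) tan(-23.338°) = -0.1921, h₀ = 1.7641 rad.
Bracket: h₀ sin ϕ sin δ + cos ϕ cos δ sin h₀ = 1.7641×-0.40674×-0.39615 + 0.91355×0.91819×0.98138 = 0.284250 + 0.823194 = 1.107444.
Q̄ = (S_0/π) × [bracket] = (1361/π) × 1.107444 = 479.77 W/m².
Ratio Q̄_A / Q̄_B = 140.58 / 479.77 = 0.2930.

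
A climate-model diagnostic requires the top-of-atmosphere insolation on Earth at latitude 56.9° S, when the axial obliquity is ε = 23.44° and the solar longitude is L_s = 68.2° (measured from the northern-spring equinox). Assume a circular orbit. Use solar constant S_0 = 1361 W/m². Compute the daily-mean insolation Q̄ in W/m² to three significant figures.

Q̄ ≈ 51.6 W/m²

Solar declination: sin δ = sin ε · sin L_s = sin 23.44° × sin 68.2° = 0.36934, so δ = +21.675°.
cos h₀ = −tan(-56.9°) tan(+21.675°) = 0.6097, h₀ = 0.9151 rad.
Bracket: h₀ sin ϕ sin δ + cos ϕ cos δ sin h₀ = 0.9151×-0.83772×0.36934 + 0.54610×0.92929×0.79265 = -0.283135 + 0.402258 = 0.119123.
Q̄ = (S_0/π) × [bracket] = (1361/π) × 0.119123 = 51.61 W/m².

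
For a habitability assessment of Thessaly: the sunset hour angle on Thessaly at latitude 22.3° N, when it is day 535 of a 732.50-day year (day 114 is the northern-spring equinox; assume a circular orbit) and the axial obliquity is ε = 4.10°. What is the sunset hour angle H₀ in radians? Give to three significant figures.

H₀ = 1.56 rad

Solar longitude: λ_s = 360° × (535 − 114)/732.50 = 206.908°.
sin δ = sin 4.10° × sin 206.908° = -0.03236, so δ = -1.854°.
cos H₀ = −tan φ · tan δ = −tan(+22.3°) × tan(-1.854°) = 0.0133, so H₀ = 1.5575 rad = 89.24°.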